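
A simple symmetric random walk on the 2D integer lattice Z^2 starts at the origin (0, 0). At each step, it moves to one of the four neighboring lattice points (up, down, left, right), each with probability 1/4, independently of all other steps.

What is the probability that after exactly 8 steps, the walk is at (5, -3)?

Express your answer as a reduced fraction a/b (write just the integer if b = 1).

Let h be the number of horizontal steps (so 8-h are vertical). To end at (5,-3) need (h+5)/2 right-steps and ((8-h)-3)/2 up-steps.
Sum over h with 5 ≤ h ≤ 5, h ≡ 1 (mod 2), 8-h ≡ 1 (mod 2):
h=5: C(8,5)·C(5,5)·C(3,0) = 56·1·1 = 56
Total favorable: 56
Total paths: 4^8 = 65536
P = 56/65536 = 7/8192

Answer: 7/8192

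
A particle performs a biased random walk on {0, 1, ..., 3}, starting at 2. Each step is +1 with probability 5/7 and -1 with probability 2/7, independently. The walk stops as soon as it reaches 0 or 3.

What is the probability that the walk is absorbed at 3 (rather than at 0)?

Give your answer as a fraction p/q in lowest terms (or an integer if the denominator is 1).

Biased walk: p = 5/7, q = 2/7, r = q/p = 2/5
Gambler's ruin: P(hit 3 before 0 | start at 2) = (1 - r^a)/(1 - r^N)
r^2 = 4/25; r^3 = 8/125
P = (1 - 4/25) / (1 - 8/125) = 21/25 / 117/125 = 35/39

Answer: 35/39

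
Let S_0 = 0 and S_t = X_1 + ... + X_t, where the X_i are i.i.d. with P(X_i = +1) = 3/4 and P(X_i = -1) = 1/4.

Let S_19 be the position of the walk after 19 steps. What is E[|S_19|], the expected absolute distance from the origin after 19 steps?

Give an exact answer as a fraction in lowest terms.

Answer: 163711838773/17179869184

Derivation:
S_19 takes values m ≡ 1 (mod 2) with |m| ≤ 19; P(S_19=m) = C(19,(19+m)/2) · (3/4)^((19+m)/2) · (1/4)^((19-m)/2).
Distribution: P(S=-19)=1/274877906944, P(S=-17)=57/274877906944, P(S=-15)=1539/274877906944, P(S=-13)=26163/274877906944, P(S=-11)=78489/68719476736, P(S=-9)=706401/68719476736, P(S=-7)=4944807/68719476736, P(S=-5)=27549639/68719476736, P(S=-3)=247946751/137438953472, P(S=-1)=909138087/137438953472, P(S=1)=2727414261/137438953472, P(S=3)=6694562277/137438953472, P(S=5)=6694562277/68719476736, P(S=7)=10814292909/68719476736, P(S=9)=13904090883/68719476736, P(S=11)=13904090883/68719476736, P(S=13)=41712272649/274877906944, P(S=15)=22082967873/274877906944, P(S=17)=7360989291/274877906944, P(S=19)=1162261467/274877906944
E[|S_19|] = Σ_m |m|·P(S_19=m) = 163711838773/17179869184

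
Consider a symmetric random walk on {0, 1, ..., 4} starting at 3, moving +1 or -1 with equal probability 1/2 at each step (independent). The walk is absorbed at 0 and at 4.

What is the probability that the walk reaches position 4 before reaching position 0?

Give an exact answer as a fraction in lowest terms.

Symmetric walk (p = 1/2): the harmonic-function argument gives P(hit 4 before 0 | start at 3) = a/N.
P = 3/4 = 3/4

Answer: 3/4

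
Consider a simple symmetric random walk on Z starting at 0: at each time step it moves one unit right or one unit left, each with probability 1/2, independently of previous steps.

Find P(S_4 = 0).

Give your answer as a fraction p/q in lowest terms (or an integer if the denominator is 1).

To reach position 0 after 4 steps: need 2 steps of +1 and 2 of -1.
Favorable paths: C(4,2) = 6
Total paths: 2^4 = 16
P = 6/16 = 3/8

Answer: 3/8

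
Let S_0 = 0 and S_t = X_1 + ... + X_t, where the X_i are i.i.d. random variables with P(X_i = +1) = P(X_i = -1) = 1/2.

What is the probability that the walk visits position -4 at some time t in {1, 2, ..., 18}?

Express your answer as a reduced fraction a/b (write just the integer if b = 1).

Count via complement. Let g(t,s) = #length-t paths at position s with S_1..S_t all ≠ -4.
g(t,s) = g(t-1,s-1) + g(t-1,s+1) for s ≠ -4; g(t,-4) = 0.
t=0: g(0,0)=1
t=1: g(1,-1)=1 g(1,1)=1
t=2: g(2,-2)=1 g(2,0)=2 g(2,2)=1
t=3: g(3,-3)=1 g(3,-1)=3 g(3,1)=3 g(3,3)=1
t=4: g(4,-2)=4 g(4,0)=6 g(4,2)=4 g(4,4)=1
t=5: g(5,-3)=4 g(5,-1)=10 g(5,1)=10 g(5,3)=5 g(5,5)=1
t=6: g(6,-2)=14 g(6,0)=20 g(6,2)=15 g(6,4)=6 g(6,6)=1
t=7: g(7,-3)=14 g(7,-1)=34 g(7,1)=35 g(7,3)=21 g(7,5)=7 g(7,7)=1
t=8: g(8,-2)=48 g(8,0)=69 g(8,2)=56 g(8,4)=28 g(8,6)=8 g(8,8)=1
t=9: g(9,-3)=48 g(9,-1)=117 g(9,1)=125 g(9,3)=84 g(9,5)=36 g(9,7)=9 g(9,9)=1
t=10: g(10,-2)=165 g(10,0)=242 g(10,2)=209 g(10,4)=120 g(10,6)=45 g(10,8)=10 g(10,10)=1
t=11: g(11,-3)=165 g(11,-1)=407 g(11,1)=451 g(11,3)=329 g(11,5)=165 g(11,7)=55 g(11,9)=11 g(11,11)=1
t=12: g(12,-2)=572 g(12,0)=858 g(12,2)=780 g(12,4)=494 g(12,6)=220 g(12,8)=66 g(12,10)=12 g(12,12)=1
t=13: g(13,-3)=572 g(13,-1)=1430 g(13,1)=1638 g(13,3)=1274 g(13,5)=714 g(13,7)=286 g(13,9)=78 g(13,11)=13 g(13,13)=1
t=14: g(14,-2)=2002 g(14,0)=3068 g(14,2)=2912 g(14,4)=1988 g(14,6)=1000 g(14,8)=364 g(14,10)=91 g(14,12)=14 g(14,14)=1
t=15: g(15,-3)=2002 g(15,-1)=5070 g(15,1)=5980 g(15,3)=4900 g(15,5)=2988 g(15,7)=1364 g(15,9)=455 g(15,11)=105 g(15,13)=15 g(15,15)=1
t=16: g(16,-2)=7072 g(16,0)=11050 g(16,2)=10880 g(16,4)=7888 g(16,6)=4352 g(16,8)=1819 g(16,10)=560 g(16,12)=120 g(16,14)=16 g(16,16)=1
t=17: g(17,-3)=7072 g(17,-1)=18122 g(17,1)=21930 g(17,3)=18768 g(17,5)=12240 g(17,7)=6171 g(17,9)=2379 g(17,11)=680 g(17,13)=136 g(17,15)=17 g(17,17)=1
t=18: g(18,-2)=25194 g(18,0)=40052 g(18,2)=40698 g(18,4)=31008 g(18,6)=18411 g(18,8)=8550 g(18,10)=3059 g(18,12)=816 g(18,14)=153 g(18,16)=18 g(18,18)=1
Paths never hitting -4: Σ_s g(18,s) = 167960
Paths hitting -4: 2^18 - 167960 = 94184
P = 94184/262144 = 11773/32768

Answer: 11773/32768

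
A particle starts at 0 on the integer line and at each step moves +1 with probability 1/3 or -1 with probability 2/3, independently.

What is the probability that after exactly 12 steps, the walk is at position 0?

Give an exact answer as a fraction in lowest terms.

To be at 0 after 12 steps: need exactly 6 steps of +1 and 6 of -1.
Number of such sequences: C(12,6) = 924
Each has probability (1/3)^6 · (2/3)^6 = 64/531441
P = 924 · 64/531441 = 19712/177147

Answer: 19712/177147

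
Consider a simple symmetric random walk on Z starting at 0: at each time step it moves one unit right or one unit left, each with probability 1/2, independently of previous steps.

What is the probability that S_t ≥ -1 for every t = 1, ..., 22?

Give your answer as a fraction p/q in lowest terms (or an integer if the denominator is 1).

Let f(t,s) = #length-t paths at position s with S_1..S_t all ≥ -1.
f(t,s) = f(t-1,s-1) + f(t-1,s+1) for s ≥ -1; f(t,s) = 0 for s < -1.
t=0: f(0,0)=1
t=1: f(1,-1)=1 f(1,1)=1
t=2: f(2,0)=2 f(2,2)=1
t=3: f(3,-1)=2 f(3,1)=3 f(3,3)=1
t=4: f(4,0)=5 f(4,2)=4 f(4,4)=1
t=5: f(5,-1)=5 f(5,1)=9 f(5,3)=5 f(5,5)=1
t=6: f(6,0)=14 f(6,2)=14 f(6,4)=6 f(6,6)=1
t=7: f(7,-1)=14 f(7,1)=28 f(7,3)=20 f(7,5)=7 f(7,7)=1
t=8: f(8,0)=42 f(8,2)=48 f(8,4)=27 f(8,6)=8 f(8,8)=1
t=9: f(9,-1)=42 f(9,1)=90 f(9,3)=75 f(9,5)=35 f(9,7)=9 f(9,9)=1
t=10: f(10,0)=132 f(10,2)=165 f(10,4)=110 f(10,6)=44 f(10,8)=10 f(10,10)=1
t=11: f(11,-1)=132 f(11,1)=297 f(11,3)=275 f(11,5)=154 f(11,7)=54 f(11,9)=11 f(11,11)=1
t=12: f(12,0)=429 f(12,2)=572 f(12,4)=429 f(12,6)=208 f(12,8)=65 f(12,10)=12 f(12,12)=1
t=13: f(13,-1)=429 f(13,1)=1001 f(13,3)=1001 f(13,5)=637 f(13,7)=273 f(13,9)=77 f(13,11)=13 f(13,13)=1
t=14: f(14,0)=1430 f(14,2)=2002 f(14,4)=1638 f(14,6)=910 f(14,8)=350 f(14,10)=90 f(14,12)=14 f(14,14)=1
t=15: f(15,-1)=1430 f(15,1)=3432 f(15,3)=3640 f(15,5)=2548 f(15,7)=1260 f(15,9)=440 f(15,11)=104 f(15,13)=15 f(15,15)=1
t=16: f(16,0)=4862 f(16,2)=7072 f(16,4)=6188 f(16,6)=3808 f(16,8)=1700 f(16,10)=544 f(16,12)=119 f(16,14)=16 f(16,16)=1
t=17: f(17,-1)=4862 f(17,1)=11934 f(17,3)=13260 f(17,5)=9996 f(17,7)=5508 f(17,9)=2244 f(17,11)=663 f(17,13)=135 f(17,15)=17 f(17,17)=1
t=18: f(18,0)=16796 f(18,2)=25194 f(18,4)=23256 f(18,6)=15504 f(18,8)=7752 f(18,10)=2907 f(18,12)=798 f(18,14)=152 f(18,16)=18 f(18,18)=1
t=19: f(19,-1)=16796 f(19,1)=41990 f(19,3)=48450 f(19,5)=38760 f(19,7)=23256 f(19,9)=10659 f(19,11)=3705 f(19,13)=950 f(19,15)=170 f(19,17)=19 f(19,19)=1
t=20: f(20,0)=58786 f(20,2)=90440 f(20,4)=87210 f(20,6)=62016 f(20,8)=33915 f(20,10)=14364 f(20,12)=4655 f(20,14)=1120 f(20,16)=189 f(20,18)=20 f(20,20)=1
t=21: f(21,-1)=58786 f(21,1)=149226 f(21,3)=177650 f(21,5)=149226 f(21,7)=95931 f(21,9)=48279 f(21,11)=19019 f(21,13)=5775 f(21,15)=1309 f(21,17)=209 f(21,19)=21 f(21,21)=1
t=22: f(22,0)=208012 f(22,2)=326876 f(22,4)=326876 f(22,6)=245157 f(22,8)=144210 f(22,10)=67298 f(22,12)=24794 f(22,14)=7084 f(22,16)=1518 f(22,18)=230 f(22,20)=22 f(22,22)=1
Σ_s f(22,s) = 1352078
P = 1352078/4194304 = 676039/2097152

Answer: 676039/2097152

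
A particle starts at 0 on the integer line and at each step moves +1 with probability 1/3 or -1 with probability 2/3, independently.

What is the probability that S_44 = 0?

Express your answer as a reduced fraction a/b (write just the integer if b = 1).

Answer: 2941743566642216960/328256967394537077627

Derivation:
To be at 0 after 44 steps: need exactly 22 steps of +1 and 22 of -1.
Number of such sequences: C(44,22) = 2104098963720
Each has probability (1/3)^22 · (2/3)^22 = 4194304/984770902183611232881
P = 2104098963720 · 4194304/984770902183611232881 = 2941743566642216960/328256967394537077627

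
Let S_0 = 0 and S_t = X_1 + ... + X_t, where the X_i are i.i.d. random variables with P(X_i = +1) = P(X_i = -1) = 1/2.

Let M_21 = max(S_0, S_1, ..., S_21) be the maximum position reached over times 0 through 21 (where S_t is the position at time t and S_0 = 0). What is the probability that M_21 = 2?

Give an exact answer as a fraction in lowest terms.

Answer: 146965/1048576

Derivation:
Let M_21 = max(S_0,...,S_21). Use the reflection principle: for j ≥ 1, #{paths with M_21 ≥ j} = #{S_21 ≥ j} + #{S_21 ≥ j+1}.
By reflection, #{M_21 ≥ 2} = #{S_21 ≥ 2} + #{S_21 ≥ 3} = 695860 + 695860 = 1391720.
#{M_21 ≥ 3} = #{S_21 ≥ 3} + #{S_21 ≥ 4} = 695860 + 401930 = 1097790.
#{M_21 = 2} = 1391720 - 1097790 = 293930.
P(M_21 = 2) = 293930/2097152 = 146965/1048576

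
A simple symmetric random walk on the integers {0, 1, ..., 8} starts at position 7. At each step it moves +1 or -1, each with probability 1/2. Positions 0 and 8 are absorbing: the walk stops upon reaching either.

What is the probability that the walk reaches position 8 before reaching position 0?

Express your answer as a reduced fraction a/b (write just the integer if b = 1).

Symmetric walk (p = 1/2): the harmonic-function argument gives P(hit 8 before 0 | start at 7) = a/N.
P = 7/8 = 7/8

Answer: 7/8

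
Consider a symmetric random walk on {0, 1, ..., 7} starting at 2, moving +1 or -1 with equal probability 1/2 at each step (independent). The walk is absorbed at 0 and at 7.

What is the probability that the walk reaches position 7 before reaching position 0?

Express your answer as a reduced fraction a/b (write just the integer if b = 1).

Answer: 2/7

Derivation:
Symmetric walk (p = 1/2): the harmonic-function argument gives P(hit 7 before 0 | start at 2) = a/N.
P = 2/7 = 2/7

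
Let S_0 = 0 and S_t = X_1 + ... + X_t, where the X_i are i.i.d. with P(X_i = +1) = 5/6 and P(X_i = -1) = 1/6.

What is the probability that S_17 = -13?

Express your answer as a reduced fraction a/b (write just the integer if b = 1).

To reach position -13 after 17 steps: need 2 steps of +1 and 15 steps of -1.
Number of such sequences: C(17,2) = 136
Each has probability (5/6)^2 · (1/6)^15 = 25/16926659444736
P = 136 · 25/16926659444736 = 425/2115832430592

Answer: 425/2115832430592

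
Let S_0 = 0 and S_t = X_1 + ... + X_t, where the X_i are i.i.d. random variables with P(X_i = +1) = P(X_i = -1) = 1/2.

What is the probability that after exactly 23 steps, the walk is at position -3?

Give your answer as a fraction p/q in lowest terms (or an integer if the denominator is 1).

To reach position -3 after 23 steps: need 10 steps of +1 and 13 of -1.
Favorable paths: C(23,10) = 1144066
Total paths: 2^23 = 8388608
P = 1144066/8388608 = 572033/4194304

Answer: 572033/4194304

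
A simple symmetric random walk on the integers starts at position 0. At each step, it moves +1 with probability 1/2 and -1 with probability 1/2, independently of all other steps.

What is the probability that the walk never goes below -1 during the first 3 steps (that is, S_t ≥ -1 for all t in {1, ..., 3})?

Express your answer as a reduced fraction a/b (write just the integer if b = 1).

Let f(t,s) = #length-t paths at position s with S_1..S_t all ≥ -1.
f(t,s) = f(t-1,s-1) + f(t-1,s+1) for s ≥ -1; f(t,s) = 0 for s < -1.
t=0: f(0,0)=1
t=1: f(1,-1)=1 f(1,1)=1
t=2: f(2,0)=2 f(2,2)=1
t=3: f(3,-1)=2 f(3,1)=3 f(3,3)=1
Σ_s f(3,s) = 6
P = 6/8 = 3/4

Answer: 3/4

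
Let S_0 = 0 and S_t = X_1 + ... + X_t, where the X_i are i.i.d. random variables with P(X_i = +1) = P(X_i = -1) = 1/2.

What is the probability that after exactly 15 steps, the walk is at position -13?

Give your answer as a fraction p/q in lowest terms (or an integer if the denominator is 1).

Answer: 15/32768

Derivation:
To reach position -13 after 15 steps: need 1 step of +1 and 14 of -1.
Favorable paths: C(15,1) = 15
Total paths: 2^15 = 32768
P = 15/32768 = 15/32768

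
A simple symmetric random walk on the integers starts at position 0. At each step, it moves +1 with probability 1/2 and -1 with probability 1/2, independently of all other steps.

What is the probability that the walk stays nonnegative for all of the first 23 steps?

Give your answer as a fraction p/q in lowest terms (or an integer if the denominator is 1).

Let f(t,s) = #length-t paths at position s with S_1..S_t all ≥ 0.
f(t,s) = f(t-1,s-1) + f(t-1,s+1) for s ≥ 0; f(t,s) = 0 for s < 0.
t=0: f(0,0)=1
t=1: f(1,1)=1
t=2: f(2,0)=1 f(2,2)=1
t=3: f(3,1)=2 f(3,3)=1
t=4: f(4,0)=2 f(4,2)=3 f(4,4)=1
t=5: f(5,1)=5 f(5,3)=4 f(5,5)=1
t=6: f(6,0)=5 f(6,2)=9 f(6,4)=5 f(6,6)=1
t=7: f(7,1)=14 f(7,3)=14 f(7,5)=6 f(7,7)=1
t=8: f(8,0)=14 f(8,2)=28 f(8,4)=20 f(8,6)=7 f(8,8)=1
t=9: f(9,1)=42 f(9,3)=48 f(9,5)=27 f(9,7)=8 f(9,9)=1
t=10: f(10,0)=42 f(10,2)=90 f(10,4)=75 f(10,6)=35 f(10,8)=9 f(10,10)=1
t=11: f(11,1)=132 f(11,3)=165 f(11,5)=110 f(11,7)=44 f(11,9)=10 f(11,11)=1
t=12: f(12,0)=132 f(12,2)=297 f(12,4)=275 f(12,6)=154 f(12,8)=54 f(12,10)=11 f(12,12)=1
t=13: f(13,1)=429 f(13,3)=572 f(13,5)=429 f(13,7)=208 f(13,9)=65 f(13,11)=12 f(13,13)=1
t=14: f(14,0)=429 f(14,2)=1001 f(14,4)=1001 f(14,6)=637 f(14,8)=273 f(14,10)=77 f(14,12)=13 f(14,14)=1
t=15: f(15,1)=1430 f(15,3)=2002 f(15,5)=1638 f(15,7)=910 f(15,9)=350 f(15,11)=90 f(15,13)=14 f(15,15)=1
t=16: f(16,0)=1430 f(16,2)=3432 f(16,4)=3640 f(16,6)=2548 f(16,8)=1260 f(16,10)=440 f(16,12)=104 f(16,14)=15 f(16,16)=1
t=17: f(17,1)=4862 f(17,3)=7072 f(17,5)=6188 f(17,7)=3808 f(17,9)=1700 f(17,11)=544 f(17,13)=119 f(17,15)=16 f(17,17)=1
t=18: f(18,0)=4862 f(18,2)=11934 f(18,4)=13260 f(18,6)=9996 f(18,8)=5508 f(18,10)=2244 f(18,12)=663 f(18,14)=135 f(18,16)=17 f(18,18)=1
t=19: f(19,1)=16796 f(19,3)=25194 f(19,5)=23256 f(19,7)=15504 f(19,9)=7752 f(19,11)=2907 f(19,13)=798 f(19,15)=152 f(19,17)=18 f(19,19)=1
t=20: f(20,0)=16796 f(20,2)=41990 f(20,4)=48450 f(20,6)=38760 f(20,8)=23256 f(20,10)=10659 f(20,12)=3705 f(20,14)=950 f(20,16)=170 f(20,18)=19 f(20,20)=1
t=21: f(21,1)=58786 f(21,3)=90440 f(21,5)=87210 f(21,7)=62016 f(21,9)=33915 f(21,11)=14364 f(21,13)=4655 f(21,15)=1120 f(21,17)=189 f(21,19)=20 f(21,21)=1
t=22: f(22,0)=58786 f(22,2)=149226 f(22,4)=177650 f(22,6)=149226 f(22,8)=95931 f(22,10)=48279 f(22,12)=19019 f(22,14)=5775 f(22,16)=1309 f(22,18)=209 f(22,20)=21 f(22,22)=1
t=23: f(23,1)=208012 f(23,3)=326876 f(23,5)=326876 f(23,7)=245157 f(23,9)=144210 f(23,11)=67298 f(23,13)=24794 f(23,15)=7084 f(23,17)=1518 f(23,19)=230 f(23,21)=22 f(23,23)=1
Σ_s f(23,s) = 1352078
P = 1352078/8388608 = 676039/4194304

Answer: 676039/4194304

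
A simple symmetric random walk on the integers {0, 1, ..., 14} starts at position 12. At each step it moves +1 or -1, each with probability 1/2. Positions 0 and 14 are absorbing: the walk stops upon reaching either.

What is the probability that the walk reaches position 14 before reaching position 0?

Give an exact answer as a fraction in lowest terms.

Symmetric walk (p = 1/2): the harmonic-function argument gives P(hit 14 before 0 | start at 12) = a/N.
P = 12/14 = 6/7

Answer: 6/7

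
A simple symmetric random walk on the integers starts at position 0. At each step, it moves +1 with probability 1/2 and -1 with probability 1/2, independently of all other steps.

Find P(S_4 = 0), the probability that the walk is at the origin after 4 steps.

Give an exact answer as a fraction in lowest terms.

Answer: 3/8

Derivation:
To return to 0 after 4 steps: need exactly 2 steps of +1 and 2 of -1.
Favorable paths: C(4,2) = 6
Total paths: 2^4 = 16
P = 6/16 = 3/8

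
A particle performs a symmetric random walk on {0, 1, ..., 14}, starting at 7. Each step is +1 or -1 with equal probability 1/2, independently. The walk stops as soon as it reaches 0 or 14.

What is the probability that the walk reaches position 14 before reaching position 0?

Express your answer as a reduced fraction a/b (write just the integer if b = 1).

Symmetric walk (p = 1/2): the harmonic-function argument gives P(hit 14 before 0 | start at 7) = a/N.
P = 7/14 = 1/2

Answer: 1/2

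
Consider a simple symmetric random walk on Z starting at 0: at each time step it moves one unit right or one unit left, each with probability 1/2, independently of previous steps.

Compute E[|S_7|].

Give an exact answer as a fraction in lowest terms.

S_7 takes values m ≡ 1 (mod 2) with |m| ≤ 7; P(S_7=m) = C(7,(7+m)/2)/2^7.
Total paths: 2^7 = 128
Distribution: P(S=-7)=1/128, P(S=-5)=7/128, P(S=-3)=21/128, P(S=-1)=35/128, P(S=1)=35/128, P(S=3)=21/128, P(S=5)=7/128, P(S=7)=1/128
E[|S_7|] = Σ_m |m|·P(S_7=m) = 280/128 = 35/16

Answer: 35/16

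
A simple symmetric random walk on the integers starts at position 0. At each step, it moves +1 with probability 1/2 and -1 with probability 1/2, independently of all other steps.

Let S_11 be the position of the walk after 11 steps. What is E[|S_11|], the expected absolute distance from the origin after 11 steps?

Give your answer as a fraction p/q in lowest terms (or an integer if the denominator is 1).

S_11 takes values m ≡ 1 (mod 2) with |m| ≤ 11; P(S_11=m) = C(11,(11+m)/2)/2^11.
Total paths: 2^11 = 2048
Distribution: P(S=-11)=1/2048, P(S=-9)=11/2048, P(S=-7)=55/2048, P(S=-5)=165/2048, P(S=-3)=330/2048, P(S=-1)=462/2048, P(S=1)=462/2048, P(S=3)=330/2048, P(S=5)=165/2048, P(S=7)=55/2048, P(S=9)=11/2048, P(S=11)=1/2048
E[|S_11|] = Σ_m |m|·P(S_11=m) = 5544/2048 = 693/256

Answer: 693/256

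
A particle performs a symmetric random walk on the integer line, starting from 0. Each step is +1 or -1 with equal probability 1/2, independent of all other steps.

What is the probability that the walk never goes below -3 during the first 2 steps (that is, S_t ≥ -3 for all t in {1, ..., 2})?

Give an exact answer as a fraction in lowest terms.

Let f(t,s) = #length-t paths at position s with S_1..S_t all ≥ -3.
f(t,s) = f(t-1,s-1) + f(t-1,s+1) for s ≥ -3; f(t,s) = 0 for s < -3.
t=0: f(0,0)=1
t=1: f(1,-1)=1 f(1,1)=1
t=2: f(2,-2)=1 f(2,0)=2 f(2,2)=1
Σ_s f(2,s) = 4
P = 4/4 = 1

Answer: 1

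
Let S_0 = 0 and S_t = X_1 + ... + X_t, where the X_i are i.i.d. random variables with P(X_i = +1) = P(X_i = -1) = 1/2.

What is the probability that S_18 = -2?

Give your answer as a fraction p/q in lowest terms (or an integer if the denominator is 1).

Answer: 21879/131072

Derivation:
To reach position -2 after 18 steps: need 8 steps of +1 and 10 of -1.
Favorable paths: C(18,8) = 43758
Total paths: 2^18 = 262144
P = 43758/262144 = 21879/131072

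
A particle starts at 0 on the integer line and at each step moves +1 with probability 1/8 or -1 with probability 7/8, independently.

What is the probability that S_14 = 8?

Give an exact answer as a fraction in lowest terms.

To reach position 8 after 14 steps: need 11 steps of +1 and 3 steps of -1.
Number of such sequences: C(14,11) = 364
Each has probability (1/8)^11 · (7/8)^3 = 343/4398046511104
P = 364 · 343/4398046511104 = 31213/1099511627776

Answer: 31213/1099511627776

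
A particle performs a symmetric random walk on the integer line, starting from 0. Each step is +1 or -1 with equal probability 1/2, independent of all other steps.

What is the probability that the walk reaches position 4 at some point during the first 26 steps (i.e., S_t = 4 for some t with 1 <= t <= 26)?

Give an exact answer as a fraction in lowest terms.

Count via complement. Let g(t,s) = #length-t paths at position s with S_1..S_t all ≠ 4.
g(t,s) = g(t-1,s-1) + g(t-1,s+1) for s ≠ 4; g(t,4) = 0.
t=0: g(0,0)=1
t=1: g(1,-1)=1 g(1,1)=1
t=2: g(2,-2)=1 g(2,0)=2 g(2,2)=1
t=3: g(3,-3)=1 g(3,-1)=3 g(3,1)=3 g(3,3)=1
t=4: g(4,-4)=1 g(4,-2)=4 g(4,0)=6 g(4,2)=4
t=5: g(5,-5)=1 g(5,-3)=5 g(5,-1)=10 g(5,1)=10 g(5,3)=4
t=6: g(6,-6)=1 g(6,-4)=6 g(6,-2)=15 g(6,0)=20 g(6,2)=14
t=7: g(7,-7)=1 g(7,-5)=7 g(7,-3)=21 g(7,-1)=35 g(7,1)=34 g(7,3)=14
t=8: g(8,-8)=1 g(8,-6)=8 g(8,-4)=28 g(8,-2)=56 g(8,0)=69 g(8,2)=48
t=9: g(9,-9)=1 g(9,-7)=9 g(9,-5)=36 g(9,-3)=84 g(9,-1)=125 g(9,1)=117 g(9,3)=48
t=10: g(10,-10)=1 g(10,-8)=10 g(10,-6)=45 g(10,-4)=120 g(10,-2)=209 g(10,0)=242 g(10,2)=165
t=11: g(11,-11)=1 g(11,-9)=11 g(11,-7)=55 g(11,-5)=165 g(11,-3)=329 g(11,-1)=451 g(11,1)=407 g(11,3)=165
t=12: g(12,-12)=1 g(12,-10)=12 g(12,-8)=66 g(12,-6)=220 g(12,-4)=494 g(12,-2)=780 g(12,0)=858 g(12,2)=572
t=13: g(13,-13)=1 g(13,-11)=13 g(13,-9)=78 g(13,-7)=286 g(13,-5)=714 g(13,-3)=1274 g(13,-1)=1638 g(13,1)=1430 g(13,3)=572
t=14: g(14,-14)=1 g(14,-12)=14 g(14,-10)=91 g(14,-8)=364 g(14,-6)=1000 g(14,-4)=1988 g(14,-2)=2912 g(14,0)=3068 g(14,2)=2002
t=15: g(15,-15)=1 g(15,-13)=15 g(15,-11)=105 g(15,-9)=455 g(15,-7)=1364 g(15,-5)=2988 g(15,-3)=4900 g(15,-1)=5980 g(15,1)=5070 g(15,3)=2002
t=16: g(16,-16)=1 g(16,-14)=16 g(16,-12)=120 g(16,-10)=560 g(16,-8)=1819 g(16,-6)=4352 g(16,-4)=7888 g(16,-2)=10880 g(16,0)=11050 g(16,2)=7072
t=17: g(17,-17)=1 g(17,-15)=17 g(17,-13)=136 g(17,-11)=680 g(17,-9)=2379 g(17,-7)=6171 g(17,-5)=12240 g(17,-3)=18768 g(17,-1)=21930 g(17,1)=18122 g(17,3)=7072
t=18: g(18,-18)=1 g(18,-16)=18 g(18,-14)=153 g(18,-12)=816 g(18,-10)=3059 g(18,-8)=8550 g(18,-6)=18411 g(18,-4)=31008 g(18,-2)=40698 g(18,0)=40052 g(18,2)=25194
t=19: g(19,-19)=1 g(19,-17)=19 g(19,-15)=171 g(19,-13)=969 g(19,-11)=3875 g(19,-9)=11609 g(19,-7)=26961 g(19,-5)=49419 g(19,-3)=71706 g(19,-1)=80750 g(19,1)=65246 g(19,3)=25194
t=20: g(20,-20)=1 g(20,-18)=20 g(20,-16)=190 g(20,-14)=1140 g(20,-12)=4844 g(20,-10)=15484 g(20,-8)=38570 g(20,-6)=76380 g(20,-4)=121125 g(20,-2)=152456 g(20,0)=145996 g(20,2)=90440
t=21: g(21,-21)=1 g(21,-19)=21 g(21,-17)=210 g(21,-15)=1330 g(21,-13)=5984 g(21,-11)=20328 g(21,-9)=54054 g(21,-7)=114950 g(21,-5)=197505 g(21,-3)=273581 g(21,-1)=298452 g(21,1)=236436 g(21,3)=90440
t=22: g(22,-22)=1 g(22,-20)=22 g(22,-18)=231 g(22,-16)=1540 g(22,-14)=7314 g(22,-12)=26312 g(22,-10)=74382 g(22,-8)=169004 g(22,-6)=312455 g(22,-4)=471086 g(22,-2)=572033 g(22,0)=534888 g(22,2)=326876
t=23: g(23,-23)=1 g(23,-21)=23 g(23,-19)=253 g(23,-17)=1771 g(23,-15)=8854 g(23,-13)=33626 g(23,-11)=100694 g(23,-9)=243386 g(23,-7)=481459 g(23,-5)=783541 g(23,-3)=1043119 g(23,-1)=1106921 g(23,1)=861764 g(23,3)=326876
t=24: g(24,-24)=1 g(24,-22)=24 g(24,-20)=276 g(24,-18)=2024 g(24,-16)=10625 g(24,-14)=42480 g(24,-12)=134320 g(24,-10)=344080 g(24,-8)=724845 g(24,-6)=1265000 g(24,-4)=1826660 g(24,-2)=2150040 g(24,0)=1968685 g(24,2)=1188640
t=25: g(25,-25)=1 g(25,-23)=25 g(25,-21)=300 g(25,-19)=2300 g(25,-17)=12649 g(25,-15)=53105 g(25,-13)=176800 g(25,-11)=478400 g(25,-9)=1068925 g(25,-7)=1989845 g(25,-5)=3091660 g(25,-3)=3976700 g(25,-1)=4118725 g(25,1)=3157325 g(25,3)=1188640
t=26: g(26,-26)=1 g(26,-24)=26 g(26,-22)=325 g(26,-20)=2600 g(26,-18)=14949 g(26,-16)=65754 g(26,-14)=229905 g(26,-12)=655200 g(26,-10)=1547325 g(26,-8)=3058770 g(26,-6)=5081505 g(26,-4)=7068360 g(26,-2)=8095425 g(26,0)=7276050 g(26,2)=4345965
Paths never hitting 4: Σ_s g(26,s) = 37442160
Paths hitting 4: 2^26 - 37442160 = 29666704
P = 29666704/67108864 = 1854169/4194304

Answer: 1854169/4194304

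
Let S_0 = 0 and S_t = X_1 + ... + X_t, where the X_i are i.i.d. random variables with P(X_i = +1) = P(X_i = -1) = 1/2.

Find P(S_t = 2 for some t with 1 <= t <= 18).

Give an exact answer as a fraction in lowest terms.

Answer: 84883/131072

Derivation:
Count via complement. Let g(t,s) = #length-t paths at position s with S_1..S_t all ≠ 2.
g(t,s) = g(t-1,s-1) + g(t-1,s+1) for s ≠ 2; g(t,2) = 0.
t=0: g(0,0)=1
t=1: g(1,-1)=1 g(1,1)=1
t=2: g(2,-2)=1 g(2,0)=2
t=3: g(3,-3)=1 g(3,-1)=3 g(3,1)=2
t=4: g(4,-4)=1 g(4,-2)=4 g(4,0)=5
t=5: g(5,-5)=1 g(5,-3)=5 g(5,-1)=9 g(5,1)=5
t=6: g(6,-6)=1 g(6,-4)=6 g(6,-2)=14 g(6,0)=14
t=7: g(7,-7)=1 g(7,-5)=7 g(7,-3)=20 g(7,-1)=28 g(7,1)=14
t=8: g(8,-8)=1 g(8,-6)=8 g(8,-4)=27 g(8,-2)=48 g(8,0)=42
t=9: g(9,-9)=1 g(9,-7)=9 g(9,-5)=35 g(9,-3)=75 g(9,-1)=90 g(9,1)=42
t=10: g(10,-10)=1 g(10,-8)=10 g(10,-6)=44 g(10,-4)=110 g(10,-2)=165 g(10,0)=132
t=11: g(11,-11)=1 g(11,-9)=11 g(11,-7)=54 g(11,-5)=154 g(11,-3)=275 g(11,-1)=297 g(11,1)=132
t=12: g(12,-12)=1 g(12,-10)=12 g(12,-8)=65 g(12,-6)=208 g(12,-4)=429 g(12,-2)=572 g(12,0)=429
t=13: g(13,-13)=1 g(13,-11)=13 g(13,-9)=77 g(13,-7)=273 g(13,-5)=637 g(13,-3)=1001 g(13,-1)=1001 g(13,1)=429
t=14: g(14,-14)=1 g(14,-12)=14 g(14,-10)=90 g(14,-8)=350 g(14,-6)=910 g(14,-4)=1638 g(14,-2)=2002 g(14,0)=1430
t=15: g(15,-15)=1 g(15,-13)=15 g(15,-11)=104 g(15,-9)=440 g(15,-7)=1260 g(15,-5)=2548 g(15,-3)=3640 g(15,-1)=3432 g(15,1)=1430
t=16: g(16,-16)=1 g(16,-14)=16 g(16,-12)=119 g(16,-10)=544 g(16,-8)=1700 g(16,-6)=3808 g(16,-4)=6188 g(16,-2)=7072 g(16,0)=4862
t=17: g(17,-17)=1 g(17,-15)=17 g(17,-13)=135 g(17,-11)=663 g(17,-9)=2244 g(17,-7)=5508 g(17,-5)=9996 g(17,-3)=13260 g(17,-1)=11934 g(17,1)=4862
t=18: g(18,-18)=1 g(18,-16)=18 g(18,-14)=152 g(18,-12)=798 g(18,-10)=2907 g(18,-8)=7752 g(18,-6)=15504 g(18,-4)=23256 g(18,-2)=25194 g(18,0)=16796
Paths never hitting 2: Σ_s g(18,s) = 92378
Paths hitting 2: 2^18 - 92378 = 169766
P = 169766/262144 = 84883/131072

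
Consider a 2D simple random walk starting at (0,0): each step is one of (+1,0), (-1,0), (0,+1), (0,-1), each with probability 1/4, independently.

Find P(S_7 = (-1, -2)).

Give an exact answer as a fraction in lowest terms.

Answer: 735/16384

Derivation:
Let h be the number of horizontal steps (so 7-h are vertical). To end at (-1,-2) need (h-1)/2 right-steps and ((7-h)-2)/2 up-steps.
Sum over h with 1 ≤ h ≤ 5, h ≡ 1 (mod 2), 7-h ≡ 0 (mod 2):
h=1: C(7,1)·C(1,0)·C(6,2) = 7·1·15 = 105
h=3: C(7,3)·C(3,1)·C(4,1) = 35·3·4 = 420
h=5: C(7,5)·C(5,2)·C(2,0) = 21·10·1 = 210
Total favorable: 735
Total paths: 4^7 = 16384
P = 735/16384 = 735/16384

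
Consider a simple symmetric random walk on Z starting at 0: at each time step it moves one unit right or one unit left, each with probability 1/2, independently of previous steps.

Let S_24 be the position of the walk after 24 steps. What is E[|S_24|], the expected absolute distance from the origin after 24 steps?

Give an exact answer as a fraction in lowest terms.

Answer: 2028117/524288

Derivation:
S_24 takes values m ≡ 0 (mod 2) with |m| ≤ 24; P(S_24=m) = C(24,(24+m)/2)/2^24.
Total paths: 2^24 = 16777216
Distribution: P(S=-24)=1/16777216, P(S=-22)=24/16777216, P(S=-20)=276/16777216, P(S=-18)=2024/16777216, P(S=-16)=10626/16777216, P(S=-14)=42504/16777216, P(S=-12)=134596/16777216, P(S=-10)=346104/16777216, P(S=-8)=735471/16777216, P(S=-6)=1307504/16777216, P(S=-4)=1961256/16777216, P(S=-2)=2496144/16777216, P(S=0)=2704156/16777216, P(S=2)=2496144/16777216, P(S=4)=1961256/16777216, P(S=6)=1307504/16777216, P(S=8)=735471/16777216, P(S=10)=346104/16777216, P(S=12)=134596/16777216, P(S=14)=42504/16777216, P(S=16)=10626/16777216, P(S=18)=2024/16777216, P(S=20)=276/16777216, P(S=22)=24/16777216, P(S=24)=1/16777216
E[|S_24|] = Σ_m |m|·P(S_24=m) = 64899744/16777216 = 2028117/524288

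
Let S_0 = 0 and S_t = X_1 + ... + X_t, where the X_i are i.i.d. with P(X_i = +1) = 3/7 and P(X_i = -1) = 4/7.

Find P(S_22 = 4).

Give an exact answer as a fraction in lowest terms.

Answer: 29698973336862720/558545864083284007

Derivation:
To reach position 4 after 22 steps: need 13 steps of +1 and 9 steps of -1.
Number of such sequences: C(22,13) = 497420
Each has probability (3/7)^13 · (4/7)^9 = 417942208512/3909821048582988049
P = 497420 · 417942208512/3909821048582988049 = 29698973336862720/558545864083284007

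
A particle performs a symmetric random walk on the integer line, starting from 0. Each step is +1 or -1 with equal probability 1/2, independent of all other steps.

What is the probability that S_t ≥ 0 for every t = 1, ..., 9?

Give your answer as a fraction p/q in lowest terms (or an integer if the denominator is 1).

Answer: 63/256

Derivation:
Let f(t,s) = #length-t paths at position s with S_1..S_t all ≥ 0.
f(t,s) = f(t-1,s-1) + f(t-1,s+1) for s ≥ 0; f(t,s) = 0 for s < 0.
t=0: f(0,0)=1
t=1: f(1,1)=1
t=2: f(2,0)=1 f(2,2)=1
t=3: f(3,1)=2 f(3,3)=1
t=4: f(4,0)=2 f(4,2)=3 f(4,4)=1
t=5: f(5,1)=5 f(5,3)=4 f(5,5)=1
t=6: f(6,0)=5 f(6,2)=9 f(6,4)=5 f(6,6)=1
t=7: f(7,1)=14 f(7,3)=14 f(7,5)=6 f(7,7)=1
t=8: f(8,0)=14 f(8,2)=28 f(8,4)=20 f(8,6)=7 f(8,8)=1
t=9: f(9,1)=42 f(9,3)=48 f(9,5)=27 f(9,7)=8 f(9,9)=1
Σ_s f(9,s) = 126
P = 126/512 = 63/256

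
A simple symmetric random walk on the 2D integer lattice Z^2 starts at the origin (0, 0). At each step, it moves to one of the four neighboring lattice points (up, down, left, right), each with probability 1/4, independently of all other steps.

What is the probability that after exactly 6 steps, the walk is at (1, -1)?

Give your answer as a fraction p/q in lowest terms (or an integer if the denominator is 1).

Answer: 75/1024

Derivation:
Let h be the number of horizontal steps (so 6-h are vertical). To end at (1,-1) need (h+1)/2 right-steps and ((6-h)-1)/2 up-steps.
Sum over h with 1 ≤ h ≤ 5, h ≡ 1 (mod 2), 6-h ≡ 1 (mod 2):
h=1: C(6,1)·C(1,1)·C(5,2) = 6·1·10 = 60
h=3: C(6,3)·C(3,2)·C(3,1) = 20·3·3 = 180
h=5: C(6,5)·C(5,3)·C(1,0) = 6·10·1 = 60
Total favorable: 300
Total paths: 4^6 = 4096
P = 300/4096 = 75/1024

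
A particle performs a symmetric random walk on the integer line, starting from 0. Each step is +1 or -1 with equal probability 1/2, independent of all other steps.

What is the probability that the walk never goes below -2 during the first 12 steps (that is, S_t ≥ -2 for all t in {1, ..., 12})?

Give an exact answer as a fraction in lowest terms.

Let f(t,s) = #length-t paths at position s with S_1..S_t all ≥ -2.
f(t,s) = f(t-1,s-1) + f(t-1,s+1) for s ≥ -2; f(t,s) = 0 for s < -2.
t=0: f(0,0)=1
t=1: f(1,-1)=1 f(1,1)=1
t=2: f(2,-2)=1 f(2,0)=2 f(2,2)=1
t=3: f(3,-1)=3 f(3,1)=3 f(3,3)=1
t=4: f(4,-2)=3 f(4,0)=6 f(4,2)=4 f(4,4)=1
t=5: f(5,-1)=9 f(5,1)=10 f(5,3)=5 f(5,5)=1
t=6: f(6,-2)=9 f(6,0)=19 f(6,2)=15 f(6,4)=6 f(6,6)=1
t=7: f(7,-1)=28 f(7,1)=34 f(7,3)=21 f(7,5)=7 f(7,7)=1
t=8: f(8,-2)=28 f(8,0)=62 f(8,2)=55 f(8,4)=28 f(8,6)=8 f(8,8)=1
t=9: f(9,-1)=90 f(9,1)=117 f(9,3)=83 f(9,5)=36 f(9,7)=9 f(9,9)=1
t=10: f(10,-2)=90 f(10,0)=207 f(10,2)=200 f(10,4)=119 f(10,6)=45 f(10,8)=10 f(10,10)=1
t=11: f(11,-1)=297 f(11,1)=407 f(11,3)=319 f(11,5)=164 f(11,7)=55 f(11,9)=11 f(11,11)=1
t=12: f(12,-2)=297 f(12,0)=704 f(12,2)=726 f(12,4)=483 f(12,6)=219 f(12,8)=66 f(12,10)=12 f(12,12)=1
Σ_s f(12,s) = 2508
P = 2508/4096 = 627/1024

Answer: 627/1024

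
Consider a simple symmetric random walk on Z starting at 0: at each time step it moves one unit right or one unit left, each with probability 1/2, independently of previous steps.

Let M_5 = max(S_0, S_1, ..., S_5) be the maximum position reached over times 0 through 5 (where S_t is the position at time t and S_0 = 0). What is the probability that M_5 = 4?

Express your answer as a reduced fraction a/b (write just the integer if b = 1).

Answer: 1/32

Derivation:
Let M_5 = max(S_0,...,S_5). Use the reflection principle: for j ≥ 1, #{paths with M_5 ≥ j} = #{S_5 ≥ j} + #{S_5 ≥ j+1}.
By reflection, #{M_5 ≥ 4} = #{S_5 ≥ 4} + #{S_5 ≥ 5} = 1 + 1 = 2.
#{M_5 ≥ 5} = #{S_5 ≥ 5} + #{S_5 ≥ 6} = 1 + 0 = 1.
#{M_5 = 4} = 2 - 1 = 1.
P(M_5 = 4) = 1/32 = 1/32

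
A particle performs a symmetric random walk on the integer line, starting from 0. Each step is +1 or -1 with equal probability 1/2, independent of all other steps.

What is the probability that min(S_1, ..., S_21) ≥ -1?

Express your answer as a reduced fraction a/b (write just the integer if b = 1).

Answer: 88179/262144

Derivation:
Let f(t,s) = #length-t paths at position s with S_1..S_t all ≥ -1.
f(t,s) = f(t-1,s-1) + f(t-1,s+1) for s ≥ -1; f(t,s) = 0 for s < -1.
t=0: f(0,0)=1
t=1: f(1,-1)=1 f(1,1)=1
t=2: f(2,0)=2 f(2,2)=1
t=3: f(3,-1)=2 f(3,1)=3 f(3,3)=1
t=4: f(4,0)=5 f(4,2)=4 f(4,4)=1
t=5: f(5,-1)=5 f(5,1)=9 f(5,3)=5 f(5,5)=1
t=6: f(6,0)=14 f(6,2)=14 f(6,4)=6 f(6,6)=1
t=7: f(7,-1)=14 f(7,1)=28 f(7,3)=20 f(7,5)=7 f(7,7)=1
t=8: f(8,0)=42 f(8,2)=48 f(8,4)=27 f(8,6)=8 f(8,8)=1
t=9: f(9,-1)=42 f(9,1)=90 f(9,3)=75 f(9,5)=35 f(9,7)=9 f(9,9)=1
t=10: f(10,0)=132 f(10,2)=165 f(10,4)=110 f(10,6)=44 f(10,8)=10 f(10,10)=1
t=11: f(11,-1)=132 f(11,1)=297 f(11,3)=275 f(11,5)=154 f(11,7)=54 f(11,9)=11 f(11,11)=1
t=12: f(12,0)=429 f(12,2)=572 f(12,4)=429 f(12,6)=208 f(12,8)=65 f(12,10)=12 f(12,12)=1
t=13: f(13,-1)=429 f(13,1)=1001 f(13,3)=1001 f(13,5)=637 f(13,7)=273 f(13,9)=77 f(13,11)=13 f(13,13)=1
t=14: f(14,0)=1430 f(14,2)=2002 f(14,4)=1638 f(14,6)=910 f(14,8)=350 f(14,10)=90 f(14,12)=14 f(14,14)=1
t=15: f(15,-1)=1430 f(15,1)=3432 f(15,3)=3640 f(15,5)=2548 f(15,7)=1260 f(15,9)=440 f(15,11)=104 f(15,13)=15 f(15,15)=1
t=16: f(16,0)=4862 f(16,2)=7072 f(16,4)=6188 f(16,6)=3808 f(16,8)=1700 f(16,10)=544 f(16,12)=119 f(16,14)=16 f(16,16)=1
t=17: f(17,-1)=4862 f(17,1)=11934 f(17,3)=13260 f(17,5)=9996 f(17,7)=5508 f(17,9)=2244 f(17,11)=663 f(17,13)=135 f(17,15)=17 f(17,17)=1
t=18: f(18,0)=16796 f(18,2)=25194 f(18,4)=23256 f(18,6)=15504 f(18,8)=7752 f(18,10)=2907 f(18,12)=798 f(18,14)=152 f(18,16)=18 f(18,18)=1
t=19: f(19,-1)=16796 f(19,1)=41990 f(19,3)=48450 f(19,5)=38760 f(19,7)=23256 f(19,9)=10659 f(19,11)=3705 f(19,13)=950 f(19,15)=170 f(19,17)=19 f(19,19)=1
t=20: f(20,0)=58786 f(20,2)=90440 f(20,4)=87210 f(20,6)=62016 f(20,8)=33915 f(20,10)=14364 f(20,12)=4655 f(20,14)=1120 f(20,16)=189 f(20,18)=20 f(20,20)=1
t=21: f(21,-1)=58786 f(21,1)=149226 f(21,3)=177650 f(21,5)=149226 f(21,7)=95931 f(21,9)=48279 f(21,11)=19019 f(21,13)=5775 f(21,15)=1309 f(21,17)=209 f(21,19)=21 f(21,21)=1
Σ_s f(21,s) = 705432
P = 705432/2097152 = 88179/262144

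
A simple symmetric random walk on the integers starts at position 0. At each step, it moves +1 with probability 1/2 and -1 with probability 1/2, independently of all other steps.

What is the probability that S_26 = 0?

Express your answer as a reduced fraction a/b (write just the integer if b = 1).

To reach position 0 after 26 steps: need 13 steps of +1 and 13 of -1.
Favorable paths: C(26,13) = 10400600
Total paths: 2^26 = 67108864
P = 10400600/67108864 = 1300075/8388608

Answer: 1300075/8388608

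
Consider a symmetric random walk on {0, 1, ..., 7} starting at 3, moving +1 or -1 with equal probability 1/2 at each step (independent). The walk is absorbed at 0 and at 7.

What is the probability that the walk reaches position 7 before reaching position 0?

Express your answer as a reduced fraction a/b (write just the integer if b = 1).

Symmetric walk (p = 1/2): the harmonic-function argument gives P(hit 7 before 0 | start at 3) = a/N.
P = 3/7 = 3/7

Answer: 3/7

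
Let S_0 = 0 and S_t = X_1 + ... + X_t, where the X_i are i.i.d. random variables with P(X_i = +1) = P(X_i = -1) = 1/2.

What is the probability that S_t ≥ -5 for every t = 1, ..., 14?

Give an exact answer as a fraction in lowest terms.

Answer: 14443/16384

Derivation:
Let f(t,s) = #length-t paths at position s with S_1..S_t all ≥ -5.
f(t,s) = f(t-1,s-1) + f(t-1,s+1) for s ≥ -5; f(t,s) = 0 for s < -5.
t=0: f(0,0)=1
t=1: f(1,-1)=1 f(1,1)=1
t=2: f(2,-2)=1 f(2,0)=2 f(2,2)=1
t=3: f(3,-3)=1 f(3,-1)=3 f(3,1)=3 f(3,3)=1
t=4: f(4,-4)=1 f(4,-2)=4 f(4,0)=6 f(4,2)=4 f(4,4)=1
t=5: f(5,-5)=1 f(5,-3)=5 f(5,-1)=10 f(5,1)=10 f(5,3)=5 f(5,5)=1
t=6: f(6,-4)=6 f(6,-2)=15 f(6,0)=20 f(6,2)=15 f(6,4)=6 f(6,6)=1
t=7: f(7,-5)=6 f(7,-3)=21 f(7,-1)=35 f(7,1)=35 f(7,3)=21 f(7,5)=7 f(7,7)=1
t=8: f(8,-4)=27 f(8,-2)=56 f(8,0)=70 f(8,2)=56 f(8,4)=28 f(8,6)=8 f(8,8)=1
t=9: f(9,-5)=27 f(9,-3)=83 f(9,-1)=126 f(9,1)=126 f(9,3)=84 f(9,5)=36 f(9,7)=9 f(9,9)=1
t=10: f(10,-4)=110 f(10,-2)=209 f(10,0)=252 f(10,2)=210 f(10,4)=120 f(10,6)=45 f(10,8)=10 f(10,10)=1
t=11: f(11,-5)=110 f(11,-3)=319 f(11,-1)=461 f(11,1)=462 f(11,3)=330 f(11,5)=165 f(11,7)=55 f(11,9)=11 f(11,11)=1
t=12: f(12,-4)=429 f(12,-2)=780 f(12,0)=923 f(12,2)=792 f(12,4)=495 f(12,6)=220 f(12,8)=66 f(12,10)=12 f(12,12)=1
t=13: f(13,-5)=429 f(13,-3)=1209 f(13,-1)=1703 f(13,1)=1715 f(13,3)=1287 f(13,5)=715 f(13,7)=286 f(13,9)=78 f(13,11)=13 f(13,13)=1
t=14: f(14,-4)=1638 f(14,-2)=2912 f(14,0)=3418 f(14,2)=3002 f(14,4)=2002 f(14,6)=1001 f(14,8)=364 f(14,10)=91 f(14,12)=14 f(14,14)=1
Σ_s f(14,s) = 14443
P = 14443/16384 = 14443/16384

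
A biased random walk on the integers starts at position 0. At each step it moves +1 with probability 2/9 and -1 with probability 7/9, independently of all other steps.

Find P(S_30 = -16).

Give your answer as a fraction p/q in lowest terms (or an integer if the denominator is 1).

To reach position -16 after 30 steps: need 7 steps of +1 and 23 steps of -1.
Number of such sequences: C(30,7) = 2035800
Each has probability (2/9)^7 · (7/9)^23 = 3503199659530357291904/42391158275216203514294433201
P = 2035800 · 3503199659530357291904/42391158275216203514294433201 = 264141254328588939809561600/1570042899082081611640534563

Answer: 264141254328588939809561600/1570042899082081611640534563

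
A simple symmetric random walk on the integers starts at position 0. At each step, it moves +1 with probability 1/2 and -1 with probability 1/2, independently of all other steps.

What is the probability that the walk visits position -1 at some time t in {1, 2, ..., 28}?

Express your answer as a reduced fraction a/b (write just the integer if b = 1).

Answer: 28539857/33554432

Derivation:
Count via complement. Let g(t,s) = #length-t paths at position s with S_1..S_t all ≠ -1.
g(t,s) = g(t-1,s-1) + g(t-1,s+1) for s ≠ -1; g(t,-1) = 0.
t=0: g(0,0)=1
t=1: g(1,1)=1
t=2: g(2,0)=1 g(2,2)=1
t=3: g(3,1)=2 g(3,3)=1
t=4: g(4,0)=2 g(4,2)=3 g(4,4)=1
t=5: g(5,1)=5 g(5,3)=4 g(5,5)=1
t=6: g(6,0)=5 g(6,2)=9 g(6,4)=5 g(6,6)=1
t=7: g(7,1)=14 g(7,3)=14 g(7,5)=6 g(7,7)=1
t=8: g(8,0)=14 g(8,2)=28 g(8,4)=20 g(8,6)=7 g(8,8)=1
t=9: g(9,1)=42 g(9,3)=48 g(9,5)=27 g(9,7)=8 g(9,9)=1
t=10: g(10,0)=42 g(10,2)=90 g(10,4)=75 g(10,6)=35 g(10,8)=9 g(10,10)=1
t=11: g(11,1)=132 g(11,3)=165 g(11,5)=110 g(11,7)=44 g(11,9)=10 g(11,11)=1
t=12: g(12,0)=132 g(12,2)=297 g(12,4)=275 g(12,6)=154 g(12,8)=54 g(12,10)=11 g(12,12)=1
t=13: g(13,1)=429 g(13,3)=572 g(13,5)=429 g(13,7)=208 g(13,9)=65 g(13,11)=12 g(13,13)=1
t=14: g(14,0)=429 g(14,2)=1001 g(14,4)=1001 g(14,6)=637 g(14,8)=273 g(14,10)=77 g(14,12)=13 g(14,14)=1
t=15: g(15,1)=1430 g(15,3)=2002 g(15,5)=1638 g(15,7)=910 g(15,9)=350 g(15,11)=90 g(15,13)=14 g(15,15)=1
t=16: g(16,0)=1430 g(16,2)=3432 g(16,4)=3640 g(16,6)=2548 g(16,8)=1260 g(16,10)=440 g(16,12)=104 g(16,14)=15 g(16,16)=1
t=17: g(17,1)=4862 g(17,3)=7072 g(17,5)=6188 g(17,7)=3808 g(17,9)=1700 g(17,11)=544 g(17,13)=119 g(17,15)=16 g(17,17)=1
t=18: g(18,0)=4862 g(18,2)=11934 g(18,4)=13260 g(18,6)=9996 g(18,8)=5508 g(18,10)=2244 g(18,12)=663 g(18,14)=135 g(18,16)=17 g(18,18)=1
t=19: g(19,1)=16796 g(19,3)=25194 g(19,5)=23256 g(19,7)=15504 g(19,9)=7752 g(19,11)=2907 g(19,13)=798 g(19,15)=152 g(19,17)=18 g(19,19)=1
t=20: g(20,0)=16796 g(20,2)=41990 g(20,4)=48450 g(20,6)=38760 g(20,8)=23256 g(20,10)=10659 g(20,12)=3705 g(20,14)=950 g(20,16)=170 g(20,18)=19 g(20,20)=1
t=21: g(21,1)=58786 g(21,3)=90440 g(21,5)=87210 g(21,7)=62016 g(21,9)=33915 g(21,11)=14364 g(21,13)=4655 g(21,15)=1120 g(21,17)=189 g(21,19)=20 g(21,21)=1
t=22: g(22,0)=58786 g(22,2)=149226 g(22,4)=177650 g(22,6)=149226 g(22,8)=95931 g(22,10)=48279 g(22,12)=19019 g(22,14)=5775 g(22,16)=1309 g(22,18)=209 g(22,20)=21 g(22,22)=1
t=23: g(23,1)=208012 g(23,3)=326876 g(23,5)=326876 g(23,7)=245157 g(23,9)=144210 g(23,11)=67298 g(23,13)=24794 g(23,15)=7084 g(23,17)=1518 g(23,19)=230 g(23,21)=22 g(23,23)=1
t=24: g(24,0)=208012 g(24,2)=534888 g(24,4)=653752 g(24,6)=572033 g(24,8)=389367 g(24,10)=211508 g(24,12)=92092 g(24,14)=31878 g(24,16)=8602 g(24,18)=1748 g(24,20)=252 g(24,22)=23 g(24,24)=1
t=25: g(25,1)=742900 g(25,3)=1188640 g(25,5)=1225785 g(25,7)=961400 g(25,9)=600875 g(25,11)=303600 g(25,13)=123970 g(25,15)=40480 g(25,17)=10350 g(25,19)=2000 g(25,21)=275 g(25,23)=24 g(25,25)=1
t=26: g(26,0)=742900 g(26,2)=1931540 g(26,4)=2414425 g(26,6)=2187185 g(26,8)=1562275 g(26,10)=904475 g(26,12)=427570 g(26,14)=164450 g(26,16)=50830 g(26,18)=12350 g(26,20)=2275 g(26,22)=299 g(26,24)=25 g(26,26)=1
t=27: g(27,1)=2674440 g(27,3)=4345965 g(27,5)=4601610 g(27,7)=3749460 g(27,9)=2466750 g(27,11)=1332045 g(27,13)=592020 g(27,15)=215280 g(27,17)=63180 g(27,19)=14625 g(27,21)=2574 g(27,23)=324 g(27,25)=26 g(27,27)=1
t=28: g(28,0)=2674440 g(28,2)=7020405 g(28,4)=8947575 g(28,6)=8351070 g(28,8)=6216210 g(28,10)=3798795 g(28,12)=1924065 g(28,14)=807300 g(28,16)=278460 g(28,18)=77805 g(28,20)=17199 g(28,22)=2898 g(28,24)=350 g(28,26)=27 g(28,28)=1
Paths never hitting -1: Σ_s g(28,s) = 40116600
Paths hitting -1: 2^28 - 40116600 = 228318856
P = 228318856/268435456 = 28539857/33554432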